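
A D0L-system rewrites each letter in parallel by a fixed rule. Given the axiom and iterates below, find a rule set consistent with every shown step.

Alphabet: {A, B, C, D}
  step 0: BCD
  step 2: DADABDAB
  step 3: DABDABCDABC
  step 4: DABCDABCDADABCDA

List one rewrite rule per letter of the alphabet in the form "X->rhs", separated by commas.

A->B, B->C, C->DA, D->DA

  step 3 ⇒ step 4: DABDABCDABC ⇒ DA·B·C·DA·B·C·DA·DA·B·C·DA
    A ↦ B
    B ↦ C
    C ↦ DA
    D ↦ DA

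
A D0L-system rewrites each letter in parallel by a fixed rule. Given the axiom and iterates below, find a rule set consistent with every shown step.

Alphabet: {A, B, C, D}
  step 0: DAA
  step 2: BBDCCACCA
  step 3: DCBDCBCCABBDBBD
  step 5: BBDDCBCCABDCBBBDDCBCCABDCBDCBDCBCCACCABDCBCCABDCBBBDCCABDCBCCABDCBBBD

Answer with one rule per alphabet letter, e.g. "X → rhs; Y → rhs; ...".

A->D, B->DCB, C->B, D->CCA

  step 2 ⇒ step 3: BBDCCACCA ⇒ DCB·DCB·CCA·B·B·D·B·B·D
    A ↦ D
    B ↦ DCB
    C ↦ B
    D ↦ CCA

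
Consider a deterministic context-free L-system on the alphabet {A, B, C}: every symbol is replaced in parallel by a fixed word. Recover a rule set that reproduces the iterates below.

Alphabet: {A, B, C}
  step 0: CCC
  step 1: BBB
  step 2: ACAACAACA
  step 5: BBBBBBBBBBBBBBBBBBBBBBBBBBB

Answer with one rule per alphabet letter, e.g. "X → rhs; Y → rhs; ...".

  step 1 ⇒ step 2: BBB ⇒ ACA·ACA·ACA
    B ↦ ACA
    A ↦ B  (constrained at step 2)
  step 0 ⇒ step 1: CCC ⇒ B·B·B
    C ↦ B

A->B, B->ACA, C->B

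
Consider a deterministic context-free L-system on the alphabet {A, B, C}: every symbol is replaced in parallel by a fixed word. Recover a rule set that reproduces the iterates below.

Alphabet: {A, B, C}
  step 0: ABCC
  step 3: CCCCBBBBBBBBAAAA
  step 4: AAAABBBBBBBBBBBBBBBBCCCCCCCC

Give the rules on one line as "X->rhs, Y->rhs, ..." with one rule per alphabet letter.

A->CC, B->BB, C->A

  step 3 ⇒ step 4: CCCCBBBBBBBBAAAA ⇒ A·A·A·A·BB·BB·BB·BB·BB·BB·BB·BB·CC·CC·CC·CC
    A ↦ CC
    B ↦ BB
    C ↦ A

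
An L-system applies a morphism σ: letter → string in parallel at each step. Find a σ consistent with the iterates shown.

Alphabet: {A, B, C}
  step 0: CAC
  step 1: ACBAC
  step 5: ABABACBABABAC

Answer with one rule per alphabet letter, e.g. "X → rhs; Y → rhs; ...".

  step 0 ⇒ step 1: CAC ⇒ AC·B·AC
    A ↦ B
    C ↦ AC
    B ↦ A  (constrained at step 1)

A->B, B->A, C->AC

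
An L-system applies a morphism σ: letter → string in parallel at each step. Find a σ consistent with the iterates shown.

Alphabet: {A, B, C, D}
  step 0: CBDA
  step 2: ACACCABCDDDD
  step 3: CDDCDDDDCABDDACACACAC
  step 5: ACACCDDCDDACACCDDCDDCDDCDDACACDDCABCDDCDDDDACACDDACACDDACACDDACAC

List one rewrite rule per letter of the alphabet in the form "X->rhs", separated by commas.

A->C, B->AB, C->DD, D->AC

  step 2 ⇒ step 3: ACACCABCDDDD ⇒ C·DD·C·DD·DD·C·AB·DD·AC·AC·AC·AC
    A ↦ C
    B ↦ AB
    C ↦ DD
    D ↦ AC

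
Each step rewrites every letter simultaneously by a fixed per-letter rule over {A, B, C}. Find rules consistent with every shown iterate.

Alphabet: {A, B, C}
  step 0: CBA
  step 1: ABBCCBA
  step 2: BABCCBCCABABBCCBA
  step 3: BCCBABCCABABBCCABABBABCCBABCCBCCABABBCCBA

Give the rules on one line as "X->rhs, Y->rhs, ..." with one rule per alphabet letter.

A->BA, B->BCC, C->AB

  step 2 ⇒ step 3: BABCCBCCABABBCCBA ⇒ BCC·BA·BCC·AB·AB·BCC·AB·AB·BA·BCC·BA·BCC·BCC·AB·AB·BCC·BA
    A ↦ BA
    B ↦ BCC
    C ↦ AB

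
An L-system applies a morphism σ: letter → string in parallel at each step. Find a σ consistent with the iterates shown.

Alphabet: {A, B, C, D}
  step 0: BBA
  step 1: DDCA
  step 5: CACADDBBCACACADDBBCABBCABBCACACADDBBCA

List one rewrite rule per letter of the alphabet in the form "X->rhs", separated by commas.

  step 0 ⇒ step 1: BBA ⇒ D·D·CA
    A ↦ CA
    B ↦ D
    C ↦ BB  (constrained at step 1)
    D ↦ CA  (constrained at step 1)

A->CA, B->D, C->BB, D->CA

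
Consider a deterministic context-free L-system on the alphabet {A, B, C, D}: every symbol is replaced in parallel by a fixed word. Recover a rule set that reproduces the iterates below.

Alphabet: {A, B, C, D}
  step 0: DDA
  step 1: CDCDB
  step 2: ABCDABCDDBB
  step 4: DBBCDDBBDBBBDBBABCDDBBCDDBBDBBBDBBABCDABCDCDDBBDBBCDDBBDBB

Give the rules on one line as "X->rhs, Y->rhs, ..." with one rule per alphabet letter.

  step 1 ⇒ step 2: CDCDB ⇒ AB·CD·AB·CD·DBB
    B ↦ DBB
    C ↦ AB
    D ↦ CD
  step 0 ⇒ step 1: DDA ⇒ CD·CD·B
    A ↦ B

A->B, B->DBB, C->AB, D->CD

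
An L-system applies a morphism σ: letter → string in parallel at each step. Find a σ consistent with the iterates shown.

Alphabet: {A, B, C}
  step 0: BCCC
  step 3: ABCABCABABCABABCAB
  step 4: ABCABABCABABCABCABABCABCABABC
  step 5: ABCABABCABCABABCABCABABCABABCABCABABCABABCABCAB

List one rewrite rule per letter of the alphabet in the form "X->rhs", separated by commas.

A->AB, B->C, C->AB

  step 4 ⇒ step 5: ABCABABCABABCABCABABCABCABABC ⇒ AB·C·AB·AB·C·AB·C·AB·AB·C·AB·C·AB·AB·C·AB·AB·C·AB·C·AB·AB·C·AB·AB·C·AB·C·AB
    A ↦ AB
    B ↦ C
    C ↦ AB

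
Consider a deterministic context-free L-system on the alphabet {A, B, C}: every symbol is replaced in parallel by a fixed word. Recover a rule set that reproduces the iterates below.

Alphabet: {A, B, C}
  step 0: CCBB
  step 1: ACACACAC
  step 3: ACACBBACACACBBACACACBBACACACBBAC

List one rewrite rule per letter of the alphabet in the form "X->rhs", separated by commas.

  step 0 ⇒ step 1: CCBB ⇒ AC·AC·AC·AC
    B ↦ AC
    C ↦ AC
    A ↦ BB  (constrained at step 1)

A->BB, B->AC, C->AC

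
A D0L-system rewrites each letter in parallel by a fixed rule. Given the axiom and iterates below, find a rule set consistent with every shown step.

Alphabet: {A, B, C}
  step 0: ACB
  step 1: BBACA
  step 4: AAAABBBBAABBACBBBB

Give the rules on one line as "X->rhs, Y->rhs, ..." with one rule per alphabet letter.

  step 0 ⇒ step 1: ACB ⇒ BB·AC·A
    A ↦ BB
    B ↦ A
    C ↦ AC

A->BB, B->A, C->AC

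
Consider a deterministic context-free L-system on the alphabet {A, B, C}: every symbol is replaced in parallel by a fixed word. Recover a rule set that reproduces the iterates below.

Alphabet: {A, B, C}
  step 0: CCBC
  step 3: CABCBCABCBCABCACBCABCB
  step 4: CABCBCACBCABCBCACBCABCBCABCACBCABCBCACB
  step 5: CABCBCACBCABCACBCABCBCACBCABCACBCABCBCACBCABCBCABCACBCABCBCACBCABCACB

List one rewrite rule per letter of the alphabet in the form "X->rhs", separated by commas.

  step 4 ⇒ step 5: CABCBCACBCABCBCACBCABCBCABCACBCABCBCACB ⇒ CA·B·CB·CA·CB·CA·B·CA·CB·CA·B·CB·CA·CB·CA·B·CA·CB·CA·B·CB·CA·CB·CA·B·CB·CA·B·CA·CB·CA·B·CB·CA·CB·CA·B·CA·CB
    A ↦ B
    B ↦ CB
    C ↦ CA

A->B, B->CB, C->CA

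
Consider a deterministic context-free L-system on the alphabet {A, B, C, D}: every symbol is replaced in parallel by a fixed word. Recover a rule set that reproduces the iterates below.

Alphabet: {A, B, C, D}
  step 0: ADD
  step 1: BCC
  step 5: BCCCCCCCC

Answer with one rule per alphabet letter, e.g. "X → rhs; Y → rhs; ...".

A->B, B->A, C->DD, D->C

  step 0 ⇒ step 1: ADD ⇒ B·C·C
    A ↦ B
    D ↦ C
    B ↦ A  (constrained at step 1)
    C ↦ DD  (constrained at step 1)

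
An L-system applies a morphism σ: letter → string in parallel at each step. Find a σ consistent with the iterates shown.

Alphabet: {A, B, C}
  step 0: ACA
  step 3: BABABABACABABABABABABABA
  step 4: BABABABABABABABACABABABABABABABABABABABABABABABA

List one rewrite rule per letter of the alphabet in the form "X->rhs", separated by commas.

A->BA, B->BA, C->CA

  step 3 ⇒ step 4: BABABABACABABABABABABABA ⇒ BA·BA·BA·BA·BA·BA·BA·BA·CA·BA·BA·BA·BA·BA·BA·BA·BA·BA·BA·BA·BA·BA·BA·BA
    A ↦ BA
    B ↦ BA
    C ↦ CA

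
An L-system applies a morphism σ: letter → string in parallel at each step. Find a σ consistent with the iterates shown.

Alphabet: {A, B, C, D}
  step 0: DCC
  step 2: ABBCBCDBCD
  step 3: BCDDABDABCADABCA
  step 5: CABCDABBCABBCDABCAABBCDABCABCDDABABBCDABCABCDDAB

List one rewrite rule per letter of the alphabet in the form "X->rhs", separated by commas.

  step 2 ⇒ step 3: ABBCBCDBCD ⇒ BC·D·D·AB·D·AB·CA·D·AB·CA
    A ↦ BC
    B ↦ D
    C ↦ AB
    D ↦ CA

A->BC, B->D, C->AB, D->CA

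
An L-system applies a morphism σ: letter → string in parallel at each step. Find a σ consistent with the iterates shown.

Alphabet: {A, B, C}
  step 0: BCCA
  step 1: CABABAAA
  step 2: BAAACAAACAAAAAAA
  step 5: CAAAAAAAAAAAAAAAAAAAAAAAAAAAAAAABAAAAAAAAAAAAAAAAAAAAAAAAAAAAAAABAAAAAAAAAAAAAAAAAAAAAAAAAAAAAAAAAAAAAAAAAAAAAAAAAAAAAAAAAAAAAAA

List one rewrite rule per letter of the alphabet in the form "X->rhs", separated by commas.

A->AA, B->CA, C->BA

  step 1 ⇒ step 2: CABABAAA ⇒ BA·AA·CA·AA·CA·AA·AA·AA
    A ↦ AA
    B ↦ CA
    C ↦ BA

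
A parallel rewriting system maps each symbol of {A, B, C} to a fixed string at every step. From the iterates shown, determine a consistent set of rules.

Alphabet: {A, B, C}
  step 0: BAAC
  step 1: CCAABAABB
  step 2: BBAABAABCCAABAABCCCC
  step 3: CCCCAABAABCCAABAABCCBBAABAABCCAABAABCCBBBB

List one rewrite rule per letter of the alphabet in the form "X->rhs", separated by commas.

  step 2 ⇒ step 3: BBAABAABCCAABAABCCCC ⇒ CC·CC·AAB·AAB·CC·AAB·AAB·CC·B·B·AAB·AAB·CC·AAB·AAB·CC·B·B·B·B
    A ↦ AAB
    B ↦ CC
    C ↦ B

A->AAB, B->CC, C->B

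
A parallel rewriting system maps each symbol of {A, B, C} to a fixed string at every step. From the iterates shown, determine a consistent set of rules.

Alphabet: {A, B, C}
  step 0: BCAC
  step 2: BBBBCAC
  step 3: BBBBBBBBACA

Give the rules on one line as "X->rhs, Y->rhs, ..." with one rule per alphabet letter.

  step 2 ⇒ step 3: BBBBCAC ⇒ BB·BB·BB·BB·A·C·A
    A ↦ C
    B ↦ BB
    C ↦ A

A->C, B->BB, C->A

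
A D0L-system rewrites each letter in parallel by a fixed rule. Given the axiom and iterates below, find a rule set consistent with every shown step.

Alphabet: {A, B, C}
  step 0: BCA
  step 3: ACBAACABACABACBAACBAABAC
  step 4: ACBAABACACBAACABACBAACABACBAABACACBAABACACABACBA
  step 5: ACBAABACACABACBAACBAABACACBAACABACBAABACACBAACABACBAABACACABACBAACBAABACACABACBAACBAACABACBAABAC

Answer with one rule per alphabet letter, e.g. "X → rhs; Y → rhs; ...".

A->AC, B->AB, C->BA

  step 4 ⇒ step 5: ACBAABACACBAACABACBAACABACBAABACACBAABACACABACBA ⇒ AC·BA·AB·AC·AC·AB·AC·BA·AC·BA·AB·AC·AC·BA·AC·AB·AC·BA·AB·AC·AC·BA·AC·AB·AC·BA·AB·AC·AC·AB·AC·BA·AC·BA·AB·AC·AC·AB·AC·BA·AC·BA·AC·AB·AC·BA·AB·AC
    A ↦ AC
    B ↦ AB
    C ↦ BA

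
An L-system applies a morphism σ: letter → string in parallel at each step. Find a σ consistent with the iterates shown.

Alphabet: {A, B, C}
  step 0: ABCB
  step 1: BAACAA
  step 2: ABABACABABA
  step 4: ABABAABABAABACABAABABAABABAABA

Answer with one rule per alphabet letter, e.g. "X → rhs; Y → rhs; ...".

A->BA, B->A, C->CA

  step 1 ⇒ step 2: BAACAA ⇒ A·BA·BA·CA·BA·BA
    A ↦ BA
    B ↦ A
    C ↦ CA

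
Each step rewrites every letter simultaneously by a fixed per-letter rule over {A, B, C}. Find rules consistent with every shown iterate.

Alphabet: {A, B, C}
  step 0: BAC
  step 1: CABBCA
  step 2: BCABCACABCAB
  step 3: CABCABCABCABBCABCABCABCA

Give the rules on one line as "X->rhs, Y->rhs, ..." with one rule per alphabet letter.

  step 2 ⇒ step 3: BCABCACABCAB ⇒ CA·BCA·B·CA·BCA·B·BCA·B·CA·BCA·B·CA
    A ↦ B
    B ↦ CA
    C ↦ BCA

A->B, B->CA, C->BCA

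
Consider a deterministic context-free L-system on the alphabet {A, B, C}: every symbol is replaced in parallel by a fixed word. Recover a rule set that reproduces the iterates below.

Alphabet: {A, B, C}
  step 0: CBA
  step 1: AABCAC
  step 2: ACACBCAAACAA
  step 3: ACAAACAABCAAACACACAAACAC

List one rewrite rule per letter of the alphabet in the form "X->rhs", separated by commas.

A->AC, B->BC, C->AA

  step 2 ⇒ step 3: ACACBCAAACAA ⇒ AC·AA·AC·AA·BC·AA·AC·AC·AC·AA·AC·AC
    A ↦ AC
    B ↦ BC
    C ↦ AA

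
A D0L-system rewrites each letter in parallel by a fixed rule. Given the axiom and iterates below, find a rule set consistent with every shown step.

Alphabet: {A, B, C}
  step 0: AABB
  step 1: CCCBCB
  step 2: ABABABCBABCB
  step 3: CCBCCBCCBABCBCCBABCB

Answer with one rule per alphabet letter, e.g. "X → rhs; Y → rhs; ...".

  step 2 ⇒ step 3: ABABABCBABCB ⇒ C·CB·C·CB·C·CB·AB·CB·C·CB·AB·CB
    A ↦ C
    B ↦ CB
    C ↦ AB

A->C, B->CB, C->AB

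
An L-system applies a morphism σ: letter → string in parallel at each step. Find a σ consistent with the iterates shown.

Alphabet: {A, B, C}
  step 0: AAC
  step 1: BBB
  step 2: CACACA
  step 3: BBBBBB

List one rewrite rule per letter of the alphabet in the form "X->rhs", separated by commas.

A->B, B->CA, C->B

  step 2 ⇒ step 3: CACACA ⇒ B·B·B·B·B·B
    A ↦ B
    C ↦ B
  step 1 ⇒ step 2: BBB ⇒ CA·CA·CA
    B ↦ CA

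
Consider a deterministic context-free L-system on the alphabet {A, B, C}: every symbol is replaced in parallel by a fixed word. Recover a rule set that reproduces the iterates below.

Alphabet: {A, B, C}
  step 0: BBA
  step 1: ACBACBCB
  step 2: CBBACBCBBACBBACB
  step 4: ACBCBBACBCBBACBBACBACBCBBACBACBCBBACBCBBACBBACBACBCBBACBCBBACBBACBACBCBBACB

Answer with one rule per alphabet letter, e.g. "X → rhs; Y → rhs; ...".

  step 1 ⇒ step 2: ACBACBCB ⇒ CB·B·ACB·CB·B·ACB·B·ACB
    A ↦ CB
    B ↦ ACB
    C ↦ B

A->CB, B->ACB, C->B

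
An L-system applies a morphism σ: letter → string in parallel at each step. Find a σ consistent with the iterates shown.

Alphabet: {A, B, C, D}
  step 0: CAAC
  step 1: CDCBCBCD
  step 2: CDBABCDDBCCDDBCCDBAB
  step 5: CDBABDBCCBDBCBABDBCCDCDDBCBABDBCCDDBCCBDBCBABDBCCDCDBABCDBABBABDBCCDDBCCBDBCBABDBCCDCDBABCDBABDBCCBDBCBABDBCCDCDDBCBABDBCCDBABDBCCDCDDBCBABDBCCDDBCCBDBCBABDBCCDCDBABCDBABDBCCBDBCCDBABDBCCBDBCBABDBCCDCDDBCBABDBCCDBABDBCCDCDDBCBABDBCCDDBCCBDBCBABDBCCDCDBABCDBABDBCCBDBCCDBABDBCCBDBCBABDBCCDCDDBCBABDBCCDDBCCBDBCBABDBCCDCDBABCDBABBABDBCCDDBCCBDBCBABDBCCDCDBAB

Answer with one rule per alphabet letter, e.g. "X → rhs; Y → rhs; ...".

A->CB, B->DBC, C->CD, D->BAB

  step 1 ⇒ step 2: CDCBCBCD ⇒ CD·BAB·CD·DBC·CD·DBC·CD·BAB
    B ↦ DBC
    C ↦ CD
    D ↦ BAB
  step 0 ⇒ step 1: CAAC ⇒ CD·CB·CB·CD
    A ↦ CB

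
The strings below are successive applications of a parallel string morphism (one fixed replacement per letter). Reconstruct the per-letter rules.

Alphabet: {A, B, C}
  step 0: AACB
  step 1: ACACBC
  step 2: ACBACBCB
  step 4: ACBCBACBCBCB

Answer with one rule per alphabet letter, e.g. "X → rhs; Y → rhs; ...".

A->AC, B->C, C->B

  step 1 ⇒ step 2: ACACBC ⇒ AC·B·AC·B·C·B
    A ↦ AC
    B ↦ C
    C ↦ B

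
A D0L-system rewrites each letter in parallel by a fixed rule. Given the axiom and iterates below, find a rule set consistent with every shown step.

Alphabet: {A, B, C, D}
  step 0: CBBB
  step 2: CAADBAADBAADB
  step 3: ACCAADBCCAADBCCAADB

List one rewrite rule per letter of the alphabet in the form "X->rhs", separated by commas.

A->C, B->DB, C->A, D->AA

  step 2 ⇒ step 3: CAADBAADBAADB ⇒ A·C·C·AA·DB·C·C·AA·DB·C·C·AA·DB
    A ↦ C
    B ↦ DB
    C ↦ A
    D ↦ AA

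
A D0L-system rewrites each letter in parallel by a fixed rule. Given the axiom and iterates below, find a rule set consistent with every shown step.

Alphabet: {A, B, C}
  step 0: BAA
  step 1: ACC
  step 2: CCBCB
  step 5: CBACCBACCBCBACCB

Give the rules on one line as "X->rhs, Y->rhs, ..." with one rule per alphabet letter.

  step 1 ⇒ step 2: ACC ⇒ C·CB·CB
    A ↦ C
    C ↦ CB
  step 0 ⇒ step 1: BAA ⇒ A·C·C
    B ↦ A

A->C, B->A, C->CB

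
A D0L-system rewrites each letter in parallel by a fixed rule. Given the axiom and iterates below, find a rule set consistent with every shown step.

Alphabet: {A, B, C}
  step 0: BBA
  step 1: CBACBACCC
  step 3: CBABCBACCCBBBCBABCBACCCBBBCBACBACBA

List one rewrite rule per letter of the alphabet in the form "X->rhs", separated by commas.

A->CCC, B->CBA, C->B

  step 0 ⇒ step 1: BBA ⇒ CBA·CBA·CCC
    A ↦ CCC
    B ↦ CBA
    C ↦ B  (constrained at step 1)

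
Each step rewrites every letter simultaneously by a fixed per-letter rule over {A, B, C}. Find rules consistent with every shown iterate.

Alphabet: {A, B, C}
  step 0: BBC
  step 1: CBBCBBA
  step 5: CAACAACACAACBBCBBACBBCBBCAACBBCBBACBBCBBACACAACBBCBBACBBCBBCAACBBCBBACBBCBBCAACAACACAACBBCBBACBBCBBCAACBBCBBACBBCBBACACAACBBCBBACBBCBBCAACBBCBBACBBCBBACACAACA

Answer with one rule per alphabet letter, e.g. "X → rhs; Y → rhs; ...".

A->CA, B->CBB, C->A

  step 0 ⇒ step 1: BBC ⇒ CBB·CBB·A
    B ↦ CBB
    C ↦ A
    A ↦ CA  (constrained at step 1)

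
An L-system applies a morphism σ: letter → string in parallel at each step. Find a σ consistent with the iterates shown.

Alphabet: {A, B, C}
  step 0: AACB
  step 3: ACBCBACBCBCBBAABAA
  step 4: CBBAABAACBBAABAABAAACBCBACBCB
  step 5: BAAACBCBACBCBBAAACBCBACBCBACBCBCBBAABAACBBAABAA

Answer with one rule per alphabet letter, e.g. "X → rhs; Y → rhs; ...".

  step 4 ⇒ step 5: CBBAABAACBBAABAABAAACBCBACBCB ⇒ BA·A·A·CB·CB·A·CB·CB·BA·A·A·CB·CB·A·CB·CB·A·CB·CB·CB·BA·A·BA·A·CB·BA·A·BA·A
    A ↦ CB
    B ↦ A
    C ↦ BA

A->CB, B->A, C->BA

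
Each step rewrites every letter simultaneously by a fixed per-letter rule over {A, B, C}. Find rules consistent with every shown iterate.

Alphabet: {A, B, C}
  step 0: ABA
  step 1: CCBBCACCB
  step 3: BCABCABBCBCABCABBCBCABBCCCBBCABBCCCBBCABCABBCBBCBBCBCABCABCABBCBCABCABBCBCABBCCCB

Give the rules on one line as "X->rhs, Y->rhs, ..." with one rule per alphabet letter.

A->CCB, B->BCA, C->BBC

  step 0 ⇒ step 1: ABA ⇒ CCB·BCA·CCB
    A ↦ CCB
    B ↦ BCA
    C ↦ BBC  (constrained at step 1)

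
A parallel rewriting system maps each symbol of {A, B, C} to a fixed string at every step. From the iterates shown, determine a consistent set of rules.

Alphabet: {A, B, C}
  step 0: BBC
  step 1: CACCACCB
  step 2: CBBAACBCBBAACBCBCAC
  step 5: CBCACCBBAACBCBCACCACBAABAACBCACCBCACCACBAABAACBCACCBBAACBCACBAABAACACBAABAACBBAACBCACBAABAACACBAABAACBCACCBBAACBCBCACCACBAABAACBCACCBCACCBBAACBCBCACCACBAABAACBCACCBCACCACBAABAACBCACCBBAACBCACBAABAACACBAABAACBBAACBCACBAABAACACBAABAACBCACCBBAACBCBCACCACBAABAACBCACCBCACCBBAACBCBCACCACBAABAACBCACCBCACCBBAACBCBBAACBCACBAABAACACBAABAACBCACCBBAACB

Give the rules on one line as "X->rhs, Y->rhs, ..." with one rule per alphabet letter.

  step 1 ⇒ step 2: CACCACCB ⇒ CB·BAA·CB·CB·BAA·CB·CB·CAC
    A ↦ BAA
    B ↦ CAC
    C ↦ CB

A->BAA, B->CAC, C->CB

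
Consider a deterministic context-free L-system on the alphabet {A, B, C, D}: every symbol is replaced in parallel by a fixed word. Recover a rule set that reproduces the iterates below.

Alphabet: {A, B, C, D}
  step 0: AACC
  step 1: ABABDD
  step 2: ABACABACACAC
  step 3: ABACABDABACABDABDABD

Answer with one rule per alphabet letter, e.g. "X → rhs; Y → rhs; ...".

A->AB, B->AC, C->D, D->AC

  step 2 ⇒ step 3: ABACABACACAC ⇒ AB·AC·AB·D·AB·AC·AB·D·AB·D·AB·D
    A ↦ AB
    B ↦ AC
    C ↦ D
  step 1 ⇒ step 2: ABABDD ⇒ AB·AC·AB·AC·AC·AC
    D ↦ AC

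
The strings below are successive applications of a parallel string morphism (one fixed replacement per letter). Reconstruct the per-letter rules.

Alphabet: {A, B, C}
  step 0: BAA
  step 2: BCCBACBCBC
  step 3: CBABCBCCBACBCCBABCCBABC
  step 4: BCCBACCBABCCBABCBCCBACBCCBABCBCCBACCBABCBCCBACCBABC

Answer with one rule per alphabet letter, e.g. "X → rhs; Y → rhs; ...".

  step 3 ⇒ step 4: CBABCBCCBACBCCBABCCBABC ⇒ BC·CBA·C·CBA·BC·CBA·BC·BC·CBA·C·BC·CBA·BC·BC·CBA·C·CBA·BC·BC·CBA·C·CBA·BC
    A ↦ C
    B ↦ CBA
    C ↦ BC

A->C, B->CBA, C->BC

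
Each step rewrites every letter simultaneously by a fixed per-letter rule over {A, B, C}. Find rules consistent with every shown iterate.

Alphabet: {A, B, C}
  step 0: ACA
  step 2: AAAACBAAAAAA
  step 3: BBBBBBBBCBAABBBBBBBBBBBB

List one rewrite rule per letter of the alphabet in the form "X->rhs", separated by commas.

  step 2 ⇒ step 3: AAAACBAAAAAA ⇒ BB·BB·BB·BB·CB·AA·BB·BB·BB·BB·BB·BB
    A ↦ BB
    B ↦ AA
    C ↦ CB

A->BB, B->AA, C->CB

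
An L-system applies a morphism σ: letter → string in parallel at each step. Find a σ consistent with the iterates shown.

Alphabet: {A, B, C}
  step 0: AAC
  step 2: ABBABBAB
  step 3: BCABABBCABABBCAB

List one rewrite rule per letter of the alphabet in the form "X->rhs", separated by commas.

A->BC, B->AB, C->B

  step 2 ⇒ step 3: ABBABBAB ⇒ BC·AB·AB·BC·AB·AB·BC·AB
    A ↦ BC
    B ↦ AB
    C ↦ B  (constrained at step 0)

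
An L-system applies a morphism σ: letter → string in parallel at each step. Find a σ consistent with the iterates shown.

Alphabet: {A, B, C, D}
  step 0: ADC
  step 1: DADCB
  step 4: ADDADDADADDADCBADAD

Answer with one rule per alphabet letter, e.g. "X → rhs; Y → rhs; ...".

  step 0 ⇒ step 1: ADC ⇒ D·AD·CB
    A ↦ D
    C ↦ CB
    D ↦ AD
    B ↦ A  (constrained at step 1)

A->D, B->A, C->CB, D->AD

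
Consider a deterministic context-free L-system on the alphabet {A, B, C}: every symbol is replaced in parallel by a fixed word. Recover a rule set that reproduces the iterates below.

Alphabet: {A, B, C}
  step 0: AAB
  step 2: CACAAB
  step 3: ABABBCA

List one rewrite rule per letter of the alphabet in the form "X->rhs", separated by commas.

A->B, B->CA, C->A

  step 2 ⇒ step 3: CACAAB ⇒ A·B·A·B·B·CA
    A ↦ B
    B ↦ CA
    C ↦ A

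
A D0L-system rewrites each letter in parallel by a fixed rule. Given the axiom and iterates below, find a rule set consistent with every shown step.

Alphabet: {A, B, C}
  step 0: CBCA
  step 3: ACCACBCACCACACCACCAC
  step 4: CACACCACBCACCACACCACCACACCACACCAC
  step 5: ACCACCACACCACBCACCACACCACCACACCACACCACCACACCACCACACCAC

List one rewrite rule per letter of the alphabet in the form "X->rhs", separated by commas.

A->C, B->BC, C->AC

  step 4 ⇒ step 5: CACACCACBCACCACACCACCACACCACACCAC ⇒ AC·C·AC·C·AC·AC·C·AC·BC·AC·C·AC·AC·C·AC·C·AC·AC·C·AC·AC·C·AC·C·AC·AC·C·AC·C·AC·AC·C·AC
    A ↦ C
    B ↦ BC
    C ↦ AC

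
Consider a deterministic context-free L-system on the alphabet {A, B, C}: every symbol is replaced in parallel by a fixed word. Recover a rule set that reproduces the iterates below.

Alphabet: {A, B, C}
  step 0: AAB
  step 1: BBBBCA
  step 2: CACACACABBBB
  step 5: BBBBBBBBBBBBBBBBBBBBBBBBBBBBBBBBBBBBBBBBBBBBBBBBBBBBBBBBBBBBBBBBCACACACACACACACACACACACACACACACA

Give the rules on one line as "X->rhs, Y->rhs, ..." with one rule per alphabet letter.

  step 1 ⇒ step 2: BBBBCA ⇒ CA·CA·CA·CA·BB·BB
    A ↦ BB
    B ↦ CA
    C ↦ BB

A->BB, B->CA, C->BB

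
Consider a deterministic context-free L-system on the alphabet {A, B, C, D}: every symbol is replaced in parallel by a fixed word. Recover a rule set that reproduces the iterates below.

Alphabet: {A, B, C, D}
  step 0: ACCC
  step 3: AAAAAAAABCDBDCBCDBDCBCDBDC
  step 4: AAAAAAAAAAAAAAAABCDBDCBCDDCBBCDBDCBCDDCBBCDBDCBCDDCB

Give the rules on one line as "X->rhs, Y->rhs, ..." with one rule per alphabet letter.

A->AA, B->BCD, C->B, D->DC

  step 3 ⇒ step 4: AAAAAAAABCDBDCBCDBDCBCDBDC ⇒ AA·AA·AA·AA·AA·AA·AA·AA·BCD·B·DC·BCD·DC·B·BCD·B·DC·BCD·DC·B·BCD·B·DC·BCD·DC·B
    A ↦ AA
    B ↦ BCD
    C ↦ B
    D ↦ DC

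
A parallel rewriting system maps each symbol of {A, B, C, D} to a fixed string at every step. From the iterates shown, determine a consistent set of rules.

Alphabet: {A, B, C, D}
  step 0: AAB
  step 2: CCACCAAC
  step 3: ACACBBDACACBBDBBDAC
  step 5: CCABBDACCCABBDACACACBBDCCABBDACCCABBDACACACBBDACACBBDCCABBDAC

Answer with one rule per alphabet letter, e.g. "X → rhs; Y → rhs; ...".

A->BBD, B->C, C->AC, D->A

  step 2 ⇒ step 3: CCACCAAC ⇒ AC·AC·BBD·AC·AC·BBD·BBD·AC
    A ↦ BBD
    C ↦ AC
    B ↦ C  (constrained at step 0)
    D ↦ A  (constrained at step 3)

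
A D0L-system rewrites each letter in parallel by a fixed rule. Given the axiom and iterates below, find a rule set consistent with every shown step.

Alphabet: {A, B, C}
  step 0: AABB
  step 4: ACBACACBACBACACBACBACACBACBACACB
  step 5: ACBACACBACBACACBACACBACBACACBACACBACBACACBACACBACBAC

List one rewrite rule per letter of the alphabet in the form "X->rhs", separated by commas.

A->AC, B->AC, C->B

  step 4 ⇒ step 5: ACBACACBACBACACBACBACACBACBACACB ⇒ AC·B·AC·AC·B·AC·B·AC·AC·B·AC·AC·B·AC·B·AC·AC·B·AC·AC·B·AC·B·AC·AC·B·AC·AC·B·AC·B·AC
    A ↦ AC
    B ↦ AC
    C ↦ B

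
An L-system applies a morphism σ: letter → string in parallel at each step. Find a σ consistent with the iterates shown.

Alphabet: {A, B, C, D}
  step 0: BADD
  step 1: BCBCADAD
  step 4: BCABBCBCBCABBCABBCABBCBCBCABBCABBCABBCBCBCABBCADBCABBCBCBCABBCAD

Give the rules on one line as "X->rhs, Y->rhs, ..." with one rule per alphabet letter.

  step 0 ⇒ step 1: BADD ⇒ BC·BC·AD·AD
    A ↦ BC
    B ↦ BC
    D ↦ AD
    C ↦ AB  (constrained at step 1)

A->BC, B->BC, C->AB, D->AD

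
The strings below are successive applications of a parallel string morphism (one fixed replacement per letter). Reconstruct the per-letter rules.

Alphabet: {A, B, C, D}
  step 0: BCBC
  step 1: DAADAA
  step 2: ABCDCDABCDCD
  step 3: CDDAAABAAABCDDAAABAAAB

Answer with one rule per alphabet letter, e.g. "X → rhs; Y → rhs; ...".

A->CD, B->D, C->AA, D->AB

  step 2 ⇒ step 3: ABCDCDABCDCD ⇒ CD·D·AA·AB·AA·AB·CD·D·AA·AB·AA·AB
    A ↦ CD
    B ↦ D
    C ↦ AA
    D ↦ AB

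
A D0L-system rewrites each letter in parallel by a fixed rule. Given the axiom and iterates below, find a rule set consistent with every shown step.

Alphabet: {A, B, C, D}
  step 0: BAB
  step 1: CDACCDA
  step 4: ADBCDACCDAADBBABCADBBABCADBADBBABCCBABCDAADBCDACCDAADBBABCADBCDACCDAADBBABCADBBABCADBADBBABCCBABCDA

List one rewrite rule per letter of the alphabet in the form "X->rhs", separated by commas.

  step 0 ⇒ step 1: BAB ⇒ CDA·C·CDA
    A ↦ C
    B ↦ CDA
    C ↦ ADB  (constrained at step 1)
    D ↦ BAB  (constrained at step 1)

A->C, B->CDA, C->ADB, D->BAB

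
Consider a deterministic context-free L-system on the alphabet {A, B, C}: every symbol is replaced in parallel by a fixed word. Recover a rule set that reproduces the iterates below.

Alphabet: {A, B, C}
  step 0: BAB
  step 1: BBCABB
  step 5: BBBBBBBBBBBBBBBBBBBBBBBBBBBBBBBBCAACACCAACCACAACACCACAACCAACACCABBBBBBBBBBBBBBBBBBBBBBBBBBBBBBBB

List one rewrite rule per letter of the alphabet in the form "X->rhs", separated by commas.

A->CA, B->BB, C->AC

  step 0 ⇒ step 1: BAB ⇒ BB·CA·BB
    A ↦ CA
    B ↦ BB
    C ↦ AC  (constrained at step 1)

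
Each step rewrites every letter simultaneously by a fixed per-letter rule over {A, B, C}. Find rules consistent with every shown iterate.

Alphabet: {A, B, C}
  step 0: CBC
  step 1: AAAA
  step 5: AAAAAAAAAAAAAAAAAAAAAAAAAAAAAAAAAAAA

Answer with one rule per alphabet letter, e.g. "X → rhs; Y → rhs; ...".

  step 0 ⇒ step 1: CBC ⇒ A·AA·A
    B ↦ AA
    C ↦ A
    A ↦ CB  (constrained at step 1)

A->CB, B->AA, C->A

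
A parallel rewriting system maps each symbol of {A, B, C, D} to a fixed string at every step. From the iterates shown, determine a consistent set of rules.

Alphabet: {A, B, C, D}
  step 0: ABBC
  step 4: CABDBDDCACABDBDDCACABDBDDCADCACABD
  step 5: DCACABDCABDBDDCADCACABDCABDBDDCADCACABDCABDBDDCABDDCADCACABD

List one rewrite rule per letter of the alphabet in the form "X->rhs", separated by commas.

  step 4 ⇒ step 5: CABDBDDCACABDBDDCACABDBDDCADCACABD ⇒ D·CA·CA·BD·CA·BD·BD·D·CA·D·CA·CA·BD·CA·BD·BD·D·CA·D·CA·CA·BD·CA·BD·BD·D·CA·BD·D·CA·D·CA·CA·BD
    A ↦ CA
    B ↦ CA
    C ↦ D
    D ↦ BD

A->CA, B->CA, C->D, D->BD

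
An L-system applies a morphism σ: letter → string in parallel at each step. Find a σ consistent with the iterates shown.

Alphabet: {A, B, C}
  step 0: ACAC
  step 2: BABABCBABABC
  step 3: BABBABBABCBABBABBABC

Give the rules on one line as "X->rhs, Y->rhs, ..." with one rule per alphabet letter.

A->B, B->BA, C->BC

  step 2 ⇒ step 3: BABABCBABABC ⇒ BA·B·BA·B·BA·BC·BA·B·BA·B·BA·BC
    A ↦ B
    B ↦ BA
    C ↦ BC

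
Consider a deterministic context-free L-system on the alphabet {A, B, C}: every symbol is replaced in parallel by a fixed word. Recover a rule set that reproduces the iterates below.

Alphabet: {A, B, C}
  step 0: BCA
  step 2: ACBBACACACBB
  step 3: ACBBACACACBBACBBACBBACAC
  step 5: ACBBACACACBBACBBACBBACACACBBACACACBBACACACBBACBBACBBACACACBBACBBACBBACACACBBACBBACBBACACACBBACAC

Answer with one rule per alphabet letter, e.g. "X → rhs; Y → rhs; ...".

  step 2 ⇒ step 3: ACBBACACACBB ⇒ AC·BB·AC·AC·AC·BB·AC·BB·AC·BB·AC·AC
    A ↦ AC
    B ↦ AC
    C ↦ BB

A->AC, B->AC, C->BB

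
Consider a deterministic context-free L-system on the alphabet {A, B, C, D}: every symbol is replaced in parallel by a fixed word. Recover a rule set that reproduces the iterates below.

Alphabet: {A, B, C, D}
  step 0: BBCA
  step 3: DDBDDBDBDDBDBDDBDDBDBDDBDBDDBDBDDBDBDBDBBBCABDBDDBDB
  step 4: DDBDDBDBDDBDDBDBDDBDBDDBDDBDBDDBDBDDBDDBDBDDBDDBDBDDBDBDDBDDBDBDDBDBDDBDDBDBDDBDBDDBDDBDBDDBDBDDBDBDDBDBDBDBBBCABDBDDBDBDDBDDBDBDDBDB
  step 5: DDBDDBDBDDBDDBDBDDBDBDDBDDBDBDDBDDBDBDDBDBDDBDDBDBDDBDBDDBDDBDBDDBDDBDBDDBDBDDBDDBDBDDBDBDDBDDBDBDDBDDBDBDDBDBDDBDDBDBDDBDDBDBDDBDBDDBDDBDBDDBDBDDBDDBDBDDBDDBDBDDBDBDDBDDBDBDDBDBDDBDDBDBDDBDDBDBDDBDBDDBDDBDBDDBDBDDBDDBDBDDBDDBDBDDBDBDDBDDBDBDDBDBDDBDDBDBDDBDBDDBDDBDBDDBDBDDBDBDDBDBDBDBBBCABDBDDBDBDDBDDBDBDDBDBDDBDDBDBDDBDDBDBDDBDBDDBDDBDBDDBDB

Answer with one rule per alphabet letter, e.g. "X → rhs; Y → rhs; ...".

  step 4 ⇒ step 5: DDBDDBDBDDBDDBDBDDBDBDDBDDBDBDDBDBDDBDDBDBDDBDDBDBDDBDBDDBDDBDBDDBDBDDBDDBDBDDBDBDDBDDBDBDDBDBDDBDBDDBDBDBDBBBCABDBDDBDBDDBDDBDBDDBDB ⇒ DDB·DDB·DB·DDB·DDB·DB·DDB·DB·DDB·DDB·DB·DDB·DDB·DB·DDB·DB·DDB·DDB·DB·DDB·DB·DDB·DDB·DB·DDB·DDB·DB·DDB·DB·DDB·DDB·DB·DDB·DB·DDB·DDB·DB·DDB·DDB·DB·DDB·DB·DDB·DDB·DB·DDB·DDB·DB·DDB·DB·DDB·DDB·DB·DDB·DB·DDB·DDB·DB·DDB·DDB·DB·DDB·DB·DDB·DDB·DB·DDB·DB·DDB·DDB·DB·DDB·DDB·DB·DDB·DB·DDB·DDB·DB·DDB·DB·DDB·DDB·DB·DDB·DDB·DB·DDB·DB·DDB·DDB·DB·DDB·DB·DDB·DDB·DB·DDB·DB·DDB·DDB·DB·DDB·DB·DDB·DB·DDB·DB·DB·DB·BBC·AB·DB·DDB·DB·DDB·DDB·DB·DDB·DB·DDB·DDB·DB·DDB·DDB·DB·DDB·DB·DDB·DDB·DB·DDB·DB
    A ↦ AB
    B ↦ DB
    C ↦ BBC
    D ↦ DDB

A->AB, B->DB, C->BBC, D->DDB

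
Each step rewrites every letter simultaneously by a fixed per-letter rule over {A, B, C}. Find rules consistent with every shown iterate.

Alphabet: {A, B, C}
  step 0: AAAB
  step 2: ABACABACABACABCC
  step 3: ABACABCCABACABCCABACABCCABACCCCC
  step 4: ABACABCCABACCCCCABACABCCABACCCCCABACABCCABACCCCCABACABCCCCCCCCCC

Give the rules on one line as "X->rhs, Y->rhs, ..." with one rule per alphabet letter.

  step 3 ⇒ step 4: ABACABCCABACABCCABACABCCABACCCCC ⇒ AB·AC·AB·CC·AB·AC·CC·CC·AB·AC·AB·CC·AB·AC·CC·CC·AB·AC·AB·CC·AB·AC·CC·CC·AB·AC·AB·CC·CC·CC·CC·CC
    A ↦ AB
    B ↦ AC
    C ↦ CC

A->AB, B->AC, C->CC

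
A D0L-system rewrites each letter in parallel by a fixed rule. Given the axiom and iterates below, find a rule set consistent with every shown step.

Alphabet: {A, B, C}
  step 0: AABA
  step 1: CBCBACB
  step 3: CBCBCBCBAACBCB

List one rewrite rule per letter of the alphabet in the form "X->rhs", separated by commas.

  step 0 ⇒ step 1: AABA ⇒ CB·CB·A·CB
    A ↦ CB
    B ↦ A
    C ↦ A  (constrained at step 1)

A->CB, B->A, C->A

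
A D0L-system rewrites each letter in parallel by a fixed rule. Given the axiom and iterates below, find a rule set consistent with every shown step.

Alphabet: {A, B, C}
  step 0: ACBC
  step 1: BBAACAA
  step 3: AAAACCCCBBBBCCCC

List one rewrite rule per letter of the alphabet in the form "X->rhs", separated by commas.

A->BB, B->C, C->AA

  step 0 ⇒ step 1: ACBC ⇒ BB·AA·C·AA
    A ↦ BB
    B ↦ C
    C ↦ AA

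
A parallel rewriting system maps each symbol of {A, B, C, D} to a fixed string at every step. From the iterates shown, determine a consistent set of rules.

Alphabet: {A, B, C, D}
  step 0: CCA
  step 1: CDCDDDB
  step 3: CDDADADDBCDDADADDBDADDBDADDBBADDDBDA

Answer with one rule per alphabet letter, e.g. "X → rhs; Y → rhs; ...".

  step 0 ⇒ step 1: CCA ⇒ CD·CD·DDB
    A ↦ DDB
    C ↦ CD
    B ↦ BAD  (constrained at step 1)
    D ↦ DA  (constrained at step 1)

A->DDB, B->BAD, C->CD, D->DA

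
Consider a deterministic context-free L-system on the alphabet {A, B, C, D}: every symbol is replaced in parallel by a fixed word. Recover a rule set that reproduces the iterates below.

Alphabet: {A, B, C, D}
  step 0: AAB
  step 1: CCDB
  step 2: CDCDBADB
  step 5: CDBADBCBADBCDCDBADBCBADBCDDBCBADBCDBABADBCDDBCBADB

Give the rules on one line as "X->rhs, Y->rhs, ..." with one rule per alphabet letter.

A->C, B->DB, C->CD, D->BA

  step 1 ⇒ step 2: CCDB ⇒ CD·CD·BA·DB
    B ↦ DB
    C ↦ CD
    D ↦ BA
  step 0 ⇒ step 1: AAB ⇒ C·C·DB
    A ↦ C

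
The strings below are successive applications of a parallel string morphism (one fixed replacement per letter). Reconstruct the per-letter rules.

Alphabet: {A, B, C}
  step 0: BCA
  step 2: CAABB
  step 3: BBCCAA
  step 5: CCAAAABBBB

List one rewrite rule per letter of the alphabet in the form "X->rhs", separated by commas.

A->C, B->A, C->BB

  step 2 ⇒ step 3: CAABB ⇒ BB·C·C·A·A
    A ↦ C
    B ↦ A
    C ↦ BB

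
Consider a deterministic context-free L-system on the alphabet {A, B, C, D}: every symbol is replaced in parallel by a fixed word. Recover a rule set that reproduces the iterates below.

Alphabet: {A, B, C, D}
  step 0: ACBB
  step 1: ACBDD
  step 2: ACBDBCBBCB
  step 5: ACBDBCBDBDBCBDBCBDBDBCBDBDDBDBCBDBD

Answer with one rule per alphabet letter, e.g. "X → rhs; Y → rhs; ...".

A->AC, B->D, C->B, D->BCB

  step 1 ⇒ step 2: ACBDD ⇒ AC·B·D·BCB·BCB
    A ↦ AC
    B ↦ D
    C ↦ B
    D ↦ BCB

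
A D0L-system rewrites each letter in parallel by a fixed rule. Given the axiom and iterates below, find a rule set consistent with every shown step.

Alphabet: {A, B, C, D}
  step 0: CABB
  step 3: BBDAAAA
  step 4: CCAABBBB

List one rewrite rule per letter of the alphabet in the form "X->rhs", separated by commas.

  step 3 ⇒ step 4: BBDAAAA ⇒ C·C·AA·B·B·B·B
    A ↦ B
    B ↦ C
    D ↦ AA
    C ↦ D  (constrained at step 0)

A->B, B->C, C->D, D->AA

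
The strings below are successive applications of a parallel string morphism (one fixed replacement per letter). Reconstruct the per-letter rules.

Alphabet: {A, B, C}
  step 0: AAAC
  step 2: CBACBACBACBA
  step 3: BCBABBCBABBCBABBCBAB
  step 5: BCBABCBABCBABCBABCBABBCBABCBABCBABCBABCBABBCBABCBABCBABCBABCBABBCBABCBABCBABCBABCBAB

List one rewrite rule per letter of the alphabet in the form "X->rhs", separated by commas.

A->B, B->CBA, C->B

  step 2 ⇒ step 3: CBACBACBACBA ⇒ B·CBA·B·B·CBA·B·B·CBA·B·B·CBA·B
    A ↦ B
    B ↦ CBA
    C ↦ B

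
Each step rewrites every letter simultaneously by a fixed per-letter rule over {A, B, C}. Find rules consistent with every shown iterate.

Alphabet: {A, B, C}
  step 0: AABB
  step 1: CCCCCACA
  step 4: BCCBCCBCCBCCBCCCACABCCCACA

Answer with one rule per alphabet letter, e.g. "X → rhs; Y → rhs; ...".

A->CC, B->CA, C->B

  step 0 ⇒ step 1: AABB ⇒ CC·CC·CA·CA
    A ↦ CC
    B ↦ CA
    C ↦ B  (constrained at step 1)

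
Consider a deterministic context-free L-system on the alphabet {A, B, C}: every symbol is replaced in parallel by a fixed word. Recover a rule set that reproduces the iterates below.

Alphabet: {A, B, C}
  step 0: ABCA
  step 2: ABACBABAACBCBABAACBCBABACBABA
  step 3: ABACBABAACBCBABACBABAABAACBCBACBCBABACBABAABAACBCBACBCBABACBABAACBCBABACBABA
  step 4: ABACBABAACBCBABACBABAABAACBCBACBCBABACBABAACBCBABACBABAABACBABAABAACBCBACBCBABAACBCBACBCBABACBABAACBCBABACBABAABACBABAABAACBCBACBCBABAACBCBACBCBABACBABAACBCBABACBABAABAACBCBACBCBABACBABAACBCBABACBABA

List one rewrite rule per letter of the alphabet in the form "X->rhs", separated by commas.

A->ABA, B->CB, C->ACB

  step 3 ⇒ step 4: ABACBABAACBCBABACBABAABAACBCBACBCBABACBABAABAACBCBACBCBABACBABAACBCBABACBABA ⇒ ABA·CB·ABA·ACB·CB·ABA·CB·ABA·ABA·ACB·CB·ACB·CB·ABA·CB·ABA·ACB·CB·ABA·CB·ABA·ABA·CB·ABA·ABA·ACB·CB·ACB·CB·ABA·ACB·CB·ACB·CB·ABA·CB·ABA·ACB·CB·ABA·CB·ABA·ABA·CB·ABA·ABA·ACB·CB·ACB·CB·ABA·ACB·CB·ACB·CB·ABA·CB·ABA·ACB·CB·ABA·CB·ABA·ABA·ACB·CB·ACB·CB·ABA·CB·ABA·ACB·CB·ABA·CB·ABA
    A ↦ ABA
    B ↦ CB
    C ↦ ACB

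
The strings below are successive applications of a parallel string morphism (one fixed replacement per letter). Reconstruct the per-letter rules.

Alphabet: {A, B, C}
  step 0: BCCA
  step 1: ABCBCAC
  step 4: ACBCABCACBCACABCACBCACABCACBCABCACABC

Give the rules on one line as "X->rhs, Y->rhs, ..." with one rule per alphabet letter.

A->AC, B->A, C->BC

  step 0 ⇒ step 1: BCCA ⇒ A·BC·BC·AC
    A ↦ AC
    B ↦ A
    C ↦ BC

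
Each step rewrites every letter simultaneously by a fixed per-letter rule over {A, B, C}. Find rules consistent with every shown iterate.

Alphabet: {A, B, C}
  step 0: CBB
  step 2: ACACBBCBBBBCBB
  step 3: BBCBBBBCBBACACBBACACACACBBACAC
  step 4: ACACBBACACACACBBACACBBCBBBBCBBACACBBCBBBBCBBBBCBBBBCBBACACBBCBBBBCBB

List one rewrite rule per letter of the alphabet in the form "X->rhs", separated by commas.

  step 3 ⇒ step 4: BBCBBBBCBBACACBBACACACACBBACAC ⇒ AC·AC·BB·AC·AC·AC·AC·BB·AC·AC·BBC·BB·BBC·BB·AC·AC·BBC·BB·BBC·BB·BBC·BB·BBC·BB·AC·AC·BBC·BB·BBC·BB
    A ↦ BBC
    B ↦ AC
    C ↦ BB

A->BBC, B->AC, C->BB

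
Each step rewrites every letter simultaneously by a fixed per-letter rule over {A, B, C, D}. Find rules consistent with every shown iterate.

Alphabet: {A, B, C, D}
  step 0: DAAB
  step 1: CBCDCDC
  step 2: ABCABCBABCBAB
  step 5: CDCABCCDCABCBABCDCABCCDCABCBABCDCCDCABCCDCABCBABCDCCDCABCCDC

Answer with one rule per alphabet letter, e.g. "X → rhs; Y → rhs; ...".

A->CD, B->C, C->AB, D->CB

  step 1 ⇒ step 2: CBCDCDC ⇒ AB·C·AB·CB·AB·CB·AB
    B ↦ C
    C ↦ AB
    D ↦ CB
  step 0 ⇒ step 1: DAAB ⇒ CB·CD·CD·C
    A ↦ CD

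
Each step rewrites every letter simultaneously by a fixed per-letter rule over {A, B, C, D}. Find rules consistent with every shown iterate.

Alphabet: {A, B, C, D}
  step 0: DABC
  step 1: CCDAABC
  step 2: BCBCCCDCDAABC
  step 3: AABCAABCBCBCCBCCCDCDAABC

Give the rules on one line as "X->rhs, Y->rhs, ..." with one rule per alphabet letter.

A->CD, B->AA, C->BC, D->C

  step 2 ⇒ step 3: BCBCCCDCDAABC ⇒ AA·BC·AA·BC·BC·BC·C·BC·C·CD·CD·AA·BC
    A ↦ CD
    B ↦ AA
    C ↦ BC
    D ↦ C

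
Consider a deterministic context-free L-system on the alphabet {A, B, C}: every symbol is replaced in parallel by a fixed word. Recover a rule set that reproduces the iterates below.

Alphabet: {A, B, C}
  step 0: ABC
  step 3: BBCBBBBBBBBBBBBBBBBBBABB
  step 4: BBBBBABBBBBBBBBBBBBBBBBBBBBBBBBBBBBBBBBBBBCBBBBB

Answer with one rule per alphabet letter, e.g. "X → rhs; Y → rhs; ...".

  step 3 ⇒ step 4: BBCBBBBBBBBBBBBBBBBBBABB ⇒ BB·BB·BA·BB·BB·BB·BB·BB·BB·BB·BB·BB·BB·BB·BB·BB·BB·BB·BB·BB·BB·CB·BB·BB
    A ↦ CB
    B ↦ BB
    C ↦ BA

A->CB, B->BB, C->BA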